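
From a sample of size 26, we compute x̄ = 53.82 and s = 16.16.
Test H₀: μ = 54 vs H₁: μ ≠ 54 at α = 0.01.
One-sample t-test:
H₀: μ = 54
H₁: μ ≠ 54
df = n - 1 = 25
t = (x̄ - μ₀) / (s/√n) = (53.82 - 54) / (16.16/√26) = -0.057
p-value = 0.9552

Since p-value > α = 0.01, we fail to reject H₀.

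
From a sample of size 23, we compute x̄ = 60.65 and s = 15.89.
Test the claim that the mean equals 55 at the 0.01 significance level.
One-sample t-test:
H₀: μ = 55
H₁: μ ≠ 55
df = n - 1 = 22
t = (x̄ - μ₀) / (s/√n) = (60.65 - 55) / (15.89/√23) = 1.705
p-value = 0.1022

Since p-value > α = 0.01, we fail to reject H₀.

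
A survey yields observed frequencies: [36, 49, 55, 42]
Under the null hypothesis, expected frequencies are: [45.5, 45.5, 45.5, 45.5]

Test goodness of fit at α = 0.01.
Chi-square goodness of fit test:
H₀: observed counts match expected distribution
H₁: observed counts differ from expected distribution
df = k - 1 = 3
χ² = Σ(O - E)²/E
   = (36 - 45.5)²/45.5 + (49 - 45.5)²/45.5 + (55 - 45.5)²/45.5 + (42 - 45.5)²/45.5
   = 1.984 + 0.269 + 1.984 + 0.269
   = 4.51
p-value = 0.2118

Since p-value > α = 0.01, we fail to reject H₀.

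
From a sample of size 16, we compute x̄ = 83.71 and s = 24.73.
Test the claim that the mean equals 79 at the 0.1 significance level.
One-sample t-test:
H₀: μ = 79
H₁: μ ≠ 79
df = n - 1 = 15
t = (x̄ - μ₀) / (s/√n) = (83.71 - 79) / (24.73/√16) = 0.762
p-value = 0.4580

Since p-value > α = 0.1, we fail to reject H₀.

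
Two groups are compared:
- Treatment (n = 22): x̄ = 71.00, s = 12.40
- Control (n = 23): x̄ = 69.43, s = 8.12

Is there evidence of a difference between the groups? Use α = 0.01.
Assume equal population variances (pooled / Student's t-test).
Student's two-sample t-test (equal variances):
H₀: μ₁ = μ₂
H₁: μ₁ ≠ μ₂
df = n₁ + n₂ - 2 = 43
Pooled variance s_p² = [(n₁-1)s₁² + (n₂-1)s₂²] / (n₁ + n₂ - 2) = [(21)(12.40²) + (22)(8.12²)] / 43 = 108.8260
SE = √(s_p²(1/n₁ + 1/n₂)) = √(108.8260 × (1/22 + 1/23)) = 3.1110
t = (x̄₁ - x̄₂) / SE = (71.00 - 69.43) / 3.1110 = 1.57 / 3.1110 = 0.505
p-value = 0.6164

Since p-value > α = 0.01, we fail to reject H₀.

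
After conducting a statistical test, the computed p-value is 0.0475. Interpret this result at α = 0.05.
Since p = 0.0475 < α = 0.05, reject H₀.
There is sufficient evidence to reject the null hypothesis; the result is statistically significant at the 0.05 level.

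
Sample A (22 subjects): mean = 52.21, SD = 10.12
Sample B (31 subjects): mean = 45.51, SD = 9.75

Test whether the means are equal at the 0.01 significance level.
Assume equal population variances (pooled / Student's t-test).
Student's two-sample t-test (equal variances):
H₀: μ₁ = μ₂
H₁: μ₁ ≠ μ₂
df = n₁ + n₂ - 2 = 51
Pooled variance s_p² = [(n₁-1)s₁² + (n₂-1)s₂²] / (n₁ + n₂ - 2) = [(21)(10.12²) + (30)(9.75²)] / 51 = 98.0898
SE = √(s_p²(1/n₁ + 1/n₂)) = √(98.0898 × (1/22 + 1/31)) = 2.7609
t = (x̄₁ - x̄₂) / SE = (52.21 - 45.51) / 2.7609 = 6.70 / 2.7609 = 2.427
p-value = 0.0188

Since p-value > α = 0.01, we fail to reject H₀.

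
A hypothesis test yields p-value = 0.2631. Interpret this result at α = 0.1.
Since p = 0.2631 > α = 0.1, fail to reject H₀.
There is insufficient evidence to reject the null hypothesis; the result is not statistically significant at the 0.1 level.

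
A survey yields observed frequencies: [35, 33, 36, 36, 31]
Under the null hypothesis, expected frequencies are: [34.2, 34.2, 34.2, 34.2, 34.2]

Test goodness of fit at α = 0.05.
Chi-square goodness of fit test:
H₀: observed counts match expected distribution
H₁: observed counts differ from expected distribution
df = k - 1 = 4
χ² = Σ(O - E)²/E
   = (35 - 34.2)²/34.2 + (33 - 34.2)²/34.2 + (36 - 34.2)²/34.2 + (36 - 34.2)²/34.2 + (31 - 34.2)²/34.2
   = 0.019 + 0.042 + 0.095 + 0.095 + 0.299
   = 0.55
p-value = 0.9685

Since p-value > α = 0.05, we fail to reject H₀.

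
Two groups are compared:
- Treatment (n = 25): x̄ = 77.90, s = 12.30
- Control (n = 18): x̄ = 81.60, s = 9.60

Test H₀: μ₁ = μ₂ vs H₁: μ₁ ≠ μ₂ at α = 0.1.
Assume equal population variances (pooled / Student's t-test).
Student's two-sample t-test (equal variances):
H₀: μ₁ = μ₂
H₁: μ₁ ≠ μ₂
df = n₁ + n₂ - 2 = 41
Pooled variance s_p² = [(n₁-1)s₁² + (n₂-1)s₂²] / (n₁ + n₂ - 2) = [(24)(12.30²) + (17)(9.60²)] / 41 = 126.7727
SE = √(s_p²(1/n₁ + 1/n₂)) = √(126.7727 × (1/25 + 1/18)) = 3.4805
t = (x̄₁ - x̄₂) / SE = (77.90 - 81.60) / 3.4805 = -3.70 / 3.4805 = -1.063
p-value = 0.2940

Since p-value > α = 0.1, we fail to reject H₀.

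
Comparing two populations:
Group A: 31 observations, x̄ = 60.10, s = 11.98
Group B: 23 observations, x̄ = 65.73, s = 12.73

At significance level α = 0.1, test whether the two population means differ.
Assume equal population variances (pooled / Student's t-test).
Student's two-sample t-test (equal variances):
H₀: μ₁ = μ₂
H₁: μ₁ ≠ μ₂
df = n₁ + n₂ - 2 = 52
Pooled variance s_p² = [(n₁-1)s₁² + (n₂-1)s₂²] / (n₁ + n₂ - 2) = [(30)(11.98²) + (22)(12.73²)] / 52 = 151.3611
SE = √(s_p²(1/n₁ + 1/n₂)) = √(151.3611 × (1/31 + 1/23)) = 3.3858
t = (x̄₁ - x̄₂) / SE = (60.10 - 65.73) / 3.3858 = -5.63 / 3.3858 = -1.663
p-value = 0.1024

Since p-value > α = 0.1, we fail to reject H₀.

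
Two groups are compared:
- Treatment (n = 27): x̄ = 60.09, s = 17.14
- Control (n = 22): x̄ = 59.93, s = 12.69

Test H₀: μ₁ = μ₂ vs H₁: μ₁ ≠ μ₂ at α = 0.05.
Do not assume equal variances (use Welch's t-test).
Welch's two-sample t-test:
H₀: μ₁ = μ₂
H₁: μ₁ ≠ μ₂
s₁²/n₁ = 17.14²/27 = 10.8807,  s₂²/n₂ = 12.69²/22 = 7.3198
SE = √(s₁²/n₁ + s₂²/n₂) = √(10.8807 + 7.3198) = 4.2662
df (Welch-Satterthwaite) = (s₁²/n₁ + s₂²/n₂)² / [(s₁²/n₁)²/(n₁-1) + (s₂²/n₂)²/(n₂-1)] ≈ 46.62
t = (x̄₁ - x̄₂) / SE = (60.09 - 59.93) / 4.2662 = 0.16 / 4.2662 = 0.038
p-value = 0.9702

Since p-value > α = 0.05, we fail to reject H₀.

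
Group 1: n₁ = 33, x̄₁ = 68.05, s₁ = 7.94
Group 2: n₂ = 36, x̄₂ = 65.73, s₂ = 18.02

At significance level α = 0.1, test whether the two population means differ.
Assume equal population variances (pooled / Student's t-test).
Student's two-sample t-test (equal variances):
H₀: μ₁ = μ₂
H₁: μ₁ ≠ μ₂
df = n₁ + n₂ - 2 = 67
Pooled variance s_p² = [(n₁-1)s₁² + (n₂-1)s₂²] / (n₁ + n₂ - 2) = [(32)(7.94²) + (35)(18.02²)] / 67 = 199.7404
SE = √(s_p²(1/n₁ + 1/n₂)) = √(199.7404 × (1/33 + 1/36)) = 3.4060
t = (x̄₁ - x̄₂) / SE = (68.05 - 65.73) / 3.4060 = 2.32 / 3.4060 = 0.681
p-value = 0.4981

Since p-value > α = 0.1, we fail to reject H₀.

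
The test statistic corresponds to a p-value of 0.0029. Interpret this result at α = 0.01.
Since p = 0.0029 < α = 0.01, reject H₀.
There is sufficient evidence to reject the null hypothesis; the result is statistically significant at the 0.01 level.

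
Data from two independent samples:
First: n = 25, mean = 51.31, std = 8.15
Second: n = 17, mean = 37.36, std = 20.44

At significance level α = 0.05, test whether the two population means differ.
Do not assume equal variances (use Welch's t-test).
Welch's two-sample t-test:
H₀: μ₁ = μ₂
H₁: μ₁ ≠ μ₂
s₁²/n₁ = 8.15²/25 = 2.6569,  s₂²/n₂ = 20.44²/17 = 24.5761
SE = √(s₁²/n₁ + s₂²/n₂) = √(2.6569 + 24.5761) = 5.2185
df (Welch-Satterthwaite) = (s₁²/n₁ + s₂²/n₂)² / [(s₁²/n₁)²/(n₁-1) + (s₂²/n₂)²/(n₂-1)] ≈ 19.49
t = (x̄₁ - x̄₂) / SE = (51.31 - 37.36) / 5.2185 = 13.95 / 5.2185 = 2.673
p-value = 0.0148

Since p-value < α = 0.05, we reject H₀.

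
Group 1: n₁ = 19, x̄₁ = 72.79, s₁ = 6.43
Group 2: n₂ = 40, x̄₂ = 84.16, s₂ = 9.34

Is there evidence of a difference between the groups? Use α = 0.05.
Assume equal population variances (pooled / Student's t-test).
Student's two-sample t-test (equal variances):
H₀: μ₁ = μ₂
H₁: μ₁ ≠ μ₂
df = n₁ + n₂ - 2 = 57
Pooled variance s_p² = [(n₁-1)s₁² + (n₂-1)s₂²] / (n₁ + n₂ - 2) = [(18)(6.43²) + (39)(9.34²)] / 57 = 72.7438
SE = √(s_p²(1/n₁ + 1/n₂)) = √(72.7438 × (1/19 + 1/40)) = 2.3764
t = (x̄₁ - x̄₂) / SE = (72.79 - 84.16) / 2.3764 = -11.37 / 2.3764 = -4.785
p-value < 0.0001

Since p-value < α = 0.05, we reject H₀.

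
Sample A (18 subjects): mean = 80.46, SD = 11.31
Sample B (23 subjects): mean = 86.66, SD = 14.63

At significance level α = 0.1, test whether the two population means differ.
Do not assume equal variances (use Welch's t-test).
Welch's two-sample t-test:
H₀: μ₁ = μ₂
H₁: μ₁ ≠ μ₂
s₁²/n₁ = 11.31²/18 = 7.1065,  s₂²/n₂ = 14.63²/23 = 9.3060
SE = √(s₁²/n₁ + s₂²/n₂) = √(7.1065 + 9.3060) = 4.0512
df (Welch-Satterthwaite) = (s₁²/n₁ + s₂²/n₂)² / [(s₁²/n₁)²/(n₁-1) + (s₂²/n₂)²/(n₂-1)] ≈ 39.00
t = (x̄₁ - x̄₂) / SE = (80.46 - 86.66) / 4.0512 = -6.20 / 4.0512 = -1.530
p-value = 0.1340

Since p-value > α = 0.1, we fail to reject H₀.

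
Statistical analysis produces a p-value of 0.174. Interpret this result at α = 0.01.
Since p = 0.174 > α = 0.01, fail to reject H₀.
There is insufficient evidence to reject the null hypothesis; the result is not statistically significant at the 0.01 level.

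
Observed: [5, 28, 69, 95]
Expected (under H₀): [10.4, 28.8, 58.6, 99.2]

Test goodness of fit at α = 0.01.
Chi-square goodness of fit test:
H₀: observed counts match expected distribution
H₁: observed counts differ from expected distribution
df = k - 1 = 3
χ² = Σ(O - E)²/E
   = (5 - 10.4)²/10.4 + (28 - 28.8)²/28.8 + (69 - 58.6)²/58.6 + (95 - 99.2)²/99.2
   = 2.804 + 0.022 + 1.846 + 0.178
   = 4.85
p-value = 0.1831

Since p-value > α = 0.01, we fail to reject H₀.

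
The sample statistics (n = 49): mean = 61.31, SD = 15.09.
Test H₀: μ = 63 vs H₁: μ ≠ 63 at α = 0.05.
One-sample t-test:
H₀: μ = 63
H₁: μ ≠ 63
df = n - 1 = 48
t = (x̄ - μ₀) / (s/√n) = (61.31 - 63) / (15.09/√49) = -0.784
p-value = 0.4369

Since p-value > α = 0.05, we fail to reject H₀.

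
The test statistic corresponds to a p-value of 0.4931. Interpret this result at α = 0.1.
Since p = 0.4931 > α = 0.1, fail to reject H₀.
There is insufficient evidence to reject the null hypothesis; the result is not statistically significant at the 0.1 level.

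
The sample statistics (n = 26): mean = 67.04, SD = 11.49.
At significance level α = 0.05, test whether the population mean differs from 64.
One-sample t-test:
H₀: μ = 64
H₁: μ ≠ 64
df = n - 1 = 25
t = (x̄ - μ₀) / (s/√n) = (67.04 - 64) / (11.49/√26) = 1.349
p-value = 0.1894

Since p-value > α = 0.05, we fail to reject H₀.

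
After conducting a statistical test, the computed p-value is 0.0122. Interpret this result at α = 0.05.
Since p = 0.0122 < α = 0.05, reject H₀.
There is sufficient evidence to reject the null hypothesis; the result is statistically significant at the 0.05 level.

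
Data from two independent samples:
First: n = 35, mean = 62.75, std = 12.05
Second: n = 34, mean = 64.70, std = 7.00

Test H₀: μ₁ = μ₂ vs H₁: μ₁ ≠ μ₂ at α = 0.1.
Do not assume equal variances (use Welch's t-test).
Welch's two-sample t-test:
H₀: μ₁ = μ₂
H₁: μ₁ ≠ μ₂
s₁²/n₁ = 12.05²/35 = 4.1486,  s₂²/n₂ = 7.00²/34 = 1.4412
SE = √(s₁²/n₁ + s₂²/n₂) = √(4.1486 + 1.4412) = 2.3643
df (Welch-Satterthwaite) = (s₁²/n₁ + s₂²/n₂)² / [(s₁²/n₁)²/(n₁-1) + (s₂²/n₂)²/(n₂-1)] ≈ 54.90
t = (x̄₁ - x̄₂) / SE = (62.75 - 64.70) / 2.3643 = -1.95 / 2.3643 = -0.825
p-value = 0.4131

Since p-value > α = 0.1, we fail to reject H₀.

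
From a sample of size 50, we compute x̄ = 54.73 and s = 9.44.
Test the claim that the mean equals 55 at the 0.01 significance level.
One-sample t-test:
H₀: μ = 55
H₁: μ ≠ 55
df = n - 1 = 49
t = (x̄ - μ₀) / (s/√n) = (54.73 - 55) / (9.44/√50) = -0.202
p-value = 0.8406

Since p-value > α = 0.01, we fail to reject H₀.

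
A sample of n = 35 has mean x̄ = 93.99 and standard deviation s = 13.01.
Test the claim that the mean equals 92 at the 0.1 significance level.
One-sample t-test:
H₀: μ = 92
H₁: μ ≠ 92
df = n - 1 = 34
t = (x̄ - μ₀) / (s/√n) = (93.99 - 92) / (13.01/√35) = 0.905
p-value = 0.3719

Since p-value > α = 0.1, we fail to reject H₀.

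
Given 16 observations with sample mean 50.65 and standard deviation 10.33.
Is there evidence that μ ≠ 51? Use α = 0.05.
One-sample t-test:
H₀: μ = 51
H₁: μ ≠ 51
df = n - 1 = 15
t = (x̄ - μ₀) / (s/√n) = (50.65 - 51) / (10.33/√16) = -0.136
p-value = 0.8940

Since p-value > α = 0.05, we fail to reject H₀.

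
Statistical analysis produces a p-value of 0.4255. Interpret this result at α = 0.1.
Since p = 0.4255 > α = 0.1, fail to reject H₀.
There is insufficient evidence to reject the null hypothesis; the result is not statistically significant at the 0.1 level.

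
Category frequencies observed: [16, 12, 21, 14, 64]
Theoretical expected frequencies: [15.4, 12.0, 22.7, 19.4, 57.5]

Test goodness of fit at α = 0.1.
Chi-square goodness of fit test:
H₀: observed counts match expected distribution
H₁: observed counts differ from expected distribution
df = k - 1 = 4
χ² = Σ(O - E)²/E
   = (16 - 15.4)²/15.4 + (12 - 12.0)²/12.0 + (21 - 22.7)²/22.7 + (14 - 19.4)²/19.4 + (64 - 57.5)²/57.5
   = 0.023 + 0.000 + 0.127 + 1.503 + 0.735
   = 2.39
p-value = 0.6647

Since p-value > α = 0.1, we fail to reject H₀.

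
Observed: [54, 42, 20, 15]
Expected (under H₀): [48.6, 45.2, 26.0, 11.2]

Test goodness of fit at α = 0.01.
Chi-square goodness of fit test:
H₀: observed counts match expected distribution
H₁: observed counts differ from expected distribution
df = k - 1 = 3
χ² = Σ(O - E)²/E
   = (54 - 48.6)²/48.6 + (42 - 45.2)²/45.2 + (20 - 26.0)²/26.0 + (15 - 11.2)²/11.2
   = 0.600 + 0.227 + 1.385 + 1.289
   = 3.50
p-value = 0.3207

Since p-value > α = 0.01, we fail to reject H₀.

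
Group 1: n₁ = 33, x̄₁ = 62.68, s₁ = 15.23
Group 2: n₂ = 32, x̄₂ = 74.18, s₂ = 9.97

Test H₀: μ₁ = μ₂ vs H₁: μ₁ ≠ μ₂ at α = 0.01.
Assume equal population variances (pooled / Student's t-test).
Student's two-sample t-test (equal variances):
H₀: μ₁ = μ₂
H₁: μ₁ ≠ μ₂
df = n₁ + n₂ - 2 = 63
Pooled variance s_p² = [(n₁-1)s₁² + (n₂-1)s₂²] / (n₁ + n₂ - 2) = [(32)(15.23²) + (31)(9.97²)] / 63 = 166.7289
SE = √(s_p²(1/n₁ + 1/n₂)) = √(166.7289 × (1/33 + 1/32)) = 3.2035
t = (x̄₁ - x̄₂) / SE = (62.68 - 74.18) / 3.2035 = -11.50 / 3.2035 = -3.590
p-value = 0.0006

Since p-value < α = 0.01, we reject H₀.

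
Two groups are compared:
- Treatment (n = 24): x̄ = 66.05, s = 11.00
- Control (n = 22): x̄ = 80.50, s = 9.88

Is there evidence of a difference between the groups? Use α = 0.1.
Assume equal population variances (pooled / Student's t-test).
Student's two-sample t-test (equal variances):
H₀: μ₁ = μ₂
H₁: μ₁ ≠ μ₂
df = n₁ + n₂ - 2 = 44
Pooled variance s_p² = [(n₁-1)s₁² + (n₂-1)s₂²] / (n₁ + n₂ - 2) = [(23)(11.00²) + (21)(9.88²)] / 44 = 109.8387
SE = √(s_p²(1/n₁ + 1/n₂)) = √(109.8387 × (1/24 + 1/22)) = 3.0934
t = (x̄₁ - x̄₂) / SE = (66.05 - 80.50) / 3.0934 = -14.45 / 3.0934 = -4.671
p-value < 0.0001

Since p-value < α = 0.1, we reject H₀.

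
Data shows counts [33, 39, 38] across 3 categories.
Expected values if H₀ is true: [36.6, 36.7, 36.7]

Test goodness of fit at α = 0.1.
Chi-square goodness of fit test:
H₀: observed counts match expected distribution
H₁: observed counts differ from expected distribution
df = k - 1 = 2
χ² = Σ(O - E)²/E
   = (33 - 36.6)²/36.6 + (39 - 36.7)²/36.7 + (38 - 36.7)²/36.7
   = 0.354 + 0.144 + 0.046
   = 0.54
p-value = 0.7617

Since p-value > α = 0.1, we fail to reject H₀.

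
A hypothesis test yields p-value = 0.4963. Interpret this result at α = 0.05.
Since p = 0.4963 > α = 0.05, fail to reject H₀.
There is insufficient evidence to reject the null hypothesis; the result is not statistically significant at the 0.05 level.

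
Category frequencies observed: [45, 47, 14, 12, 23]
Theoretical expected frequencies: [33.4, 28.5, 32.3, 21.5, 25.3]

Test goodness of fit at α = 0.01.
Chi-square goodness of fit test:
H₀: observed counts match expected distribution
H₁: observed counts differ from expected distribution
df = k - 1 = 4
χ² = Σ(O - E)²/E
   = (45 - 33.4)²/33.4 + (47 - 28.5)²/28.5 + (14 - 32.3)²/32.3 + (12 - 21.5)²/21.5 + (23 - 25.3)²/25.3
   = 4.029 + 12.009 + 10.368 + 4.198 + 0.209
   = 30.81
p-value < 0.0001

Since p-value < α = 0.01, we reject H₀.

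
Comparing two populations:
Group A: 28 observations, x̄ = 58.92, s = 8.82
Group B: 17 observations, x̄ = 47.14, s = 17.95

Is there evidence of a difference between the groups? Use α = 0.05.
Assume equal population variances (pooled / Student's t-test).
Student's two-sample t-test (equal variances):
H₀: μ₁ = μ₂
H₁: μ₁ ≠ μ₂
df = n₁ + n₂ - 2 = 43
Pooled variance s_p² = [(n₁-1)s₁² + (n₂-1)s₂²] / (n₁ + n₂ - 2) = [(27)(8.82²) + (16)(17.95²)] / 43 = 168.7357
SE = √(s_p²(1/n₁ + 1/n₂)) = √(168.7357 × (1/28 + 1/17)) = 3.9940
t = (x̄₁ - x̄₂) / SE = (58.92 - 47.14) / 3.9940 = 11.78 / 3.9940 = 2.949
p-value = 0.0051

Since p-value < α = 0.05, we reject H₀.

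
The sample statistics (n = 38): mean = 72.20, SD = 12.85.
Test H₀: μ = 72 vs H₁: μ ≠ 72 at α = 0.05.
One-sample t-test:
H₀: μ = 72
H₁: μ ≠ 72
df = n - 1 = 37
t = (x̄ - μ₀) / (s/√n) = (72.20 - 72) / (12.85/√38) = 0.096
p-value = 0.9241

Since p-value > α = 0.05, we fail to reject H₀.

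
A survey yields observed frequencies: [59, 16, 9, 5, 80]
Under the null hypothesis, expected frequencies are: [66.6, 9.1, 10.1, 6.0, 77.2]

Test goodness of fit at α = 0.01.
Chi-square goodness of fit test:
H₀: observed counts match expected distribution
H₁: observed counts differ from expected distribution
df = k - 1 = 4
χ² = Σ(O - E)²/E
   = (59 - 66.6)²/66.6 + (16 - 9.1)²/9.1 + (9 - 10.1)²/10.1 + (5 - 6.0)²/6.0 + (80 - 77.2)²/77.2
   = 0.867 + 5.232 + 0.120 + 0.167 + 0.102
   = 6.49
p-value = 0.1656

Since p-value > α = 0.01, we fail to reject H₀.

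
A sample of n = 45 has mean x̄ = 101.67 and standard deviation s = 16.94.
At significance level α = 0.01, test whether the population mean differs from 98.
One-sample t-test:
H₀: μ = 98
H₁: μ ≠ 98
df = n - 1 = 44
t = (x̄ - μ₀) / (s/√n) = (101.67 - 98) / (16.94/√45) = 1.453
p-value = 0.1532

Since p-value > α = 0.01, we fail to reject H₀.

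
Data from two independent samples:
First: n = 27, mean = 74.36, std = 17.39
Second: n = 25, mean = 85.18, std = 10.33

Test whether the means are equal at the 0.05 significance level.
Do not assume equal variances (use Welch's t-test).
Welch's two-sample t-test:
H₀: μ₁ = μ₂
H₁: μ₁ ≠ μ₂
s₁²/n₁ = 17.39²/27 = 11.2004,  s₂²/n₂ = 10.33²/25 = 4.2684
SE = √(s₁²/n₁ + s₂²/n₂) = √(11.2004 + 4.2684) = 3.9330
df (Welch-Satterthwaite) = (s₁²/n₁ + s₂²/n₂)² / [(s₁²/n₁)²/(n₁-1) + (s₂²/n₂)²/(n₂-1)] ≈ 42.85
t = (x̄₁ - x̄₂) / SE = (74.36 - 85.18) / 3.9330 = -10.82 / 3.9330 = -2.751
p-value = 0.0087

Since p-value < α = 0.05, we reject H₀.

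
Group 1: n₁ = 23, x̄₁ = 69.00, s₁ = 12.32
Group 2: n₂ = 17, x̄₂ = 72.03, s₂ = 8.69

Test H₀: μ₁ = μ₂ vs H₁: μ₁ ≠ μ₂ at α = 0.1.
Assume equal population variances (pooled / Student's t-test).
Student's two-sample t-test (equal variances):
H₀: μ₁ = μ₂
H₁: μ₁ ≠ μ₂
df = n₁ + n₂ - 2 = 38
Pooled variance s_p² = [(n₁-1)s₁² + (n₂-1)s₂²] / (n₁ + n₂ - 2) = [(22)(12.32²) + (16)(8.69²)] / 38 = 119.6703
SE = √(s_p²(1/n₁ + 1/n₂)) = √(119.6703 × (1/23 + 1/17)) = 3.4989
t = (x̄₁ - x̄₂) / SE = (69.00 - 72.03) / 3.4989 = -3.03 / 3.4989 = -0.866
p-value = 0.3919

Since p-value > α = 0.1, we fail to reject H₀.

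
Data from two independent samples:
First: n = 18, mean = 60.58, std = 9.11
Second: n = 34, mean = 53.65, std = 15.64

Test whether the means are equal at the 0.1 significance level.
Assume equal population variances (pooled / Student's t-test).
Student's two-sample t-test (equal variances):
H₀: μ₁ = μ₂
H₁: μ₁ ≠ μ₂
df = n₁ + n₂ - 2 = 50
Pooled variance s_p² = [(n₁-1)s₁² + (n₂-1)s₂²] / (n₁ + n₂ - 2) = [(17)(9.11²) + (33)(15.64²)] / 50 = 189.6596
SE = √(s_p²(1/n₁ + 1/n₂)) = √(189.6596 × (1/18 + 1/34)) = 4.0143
t = (x̄₁ - x̄₂) / SE = (60.58 - 53.65) / 4.0143 = 6.93 / 4.0143 = 1.726
p-value = 0.0905

Since p-value < α = 0.1, we reject H₀.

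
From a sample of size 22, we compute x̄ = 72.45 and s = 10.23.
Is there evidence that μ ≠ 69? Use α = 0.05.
One-sample t-test:
H₀: μ = 69
H₁: μ ≠ 69
df = n - 1 = 21
t = (x̄ - μ₀) / (s/√n) = (72.45 - 69) / (10.23/√22) = 1.582
p-value = 0.1286

Since p-value > α = 0.05, we fail to reject H₀.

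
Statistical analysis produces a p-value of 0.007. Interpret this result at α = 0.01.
Since p = 0.007 < α = 0.01, reject H₀.
There is sufficient evidence to reject the null hypothesis; the result is statistically significant at the 0.01 level.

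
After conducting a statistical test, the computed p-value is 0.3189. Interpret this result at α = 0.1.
Since p = 0.3189 > α = 0.1, fail to reject H₀.
There is insufficient evidence to reject the null hypothesis; the result is not statistically significant at the 0.1 level.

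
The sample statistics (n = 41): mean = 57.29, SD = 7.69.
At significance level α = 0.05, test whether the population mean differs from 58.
One-sample t-test:
H₀: μ = 58
H₁: μ ≠ 58
df = n - 1 = 40
t = (x̄ - μ₀) / (s/√n) = (57.29 - 58) / (7.69/√41) = -0.591
p-value = 0.5577

Since p-value > α = 0.05, we fail to reject H₀.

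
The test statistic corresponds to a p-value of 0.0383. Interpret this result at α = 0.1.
Since p = 0.0383 < α = 0.1, reject H₀.
There is sufficient evidence to reject the null hypothesis; the result is statistically significant at the 0.1 level.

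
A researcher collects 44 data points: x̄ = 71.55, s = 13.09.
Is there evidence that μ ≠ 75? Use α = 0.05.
One-sample t-test:
H₀: μ = 75
H₁: μ ≠ 75
df = n - 1 = 43
t = (x̄ - μ₀) / (s/√n) = (71.55 - 75) / (13.09/√44) = -1.748
p-value = 0.0876

Since p-value > α = 0.05, we fail to reject H₀.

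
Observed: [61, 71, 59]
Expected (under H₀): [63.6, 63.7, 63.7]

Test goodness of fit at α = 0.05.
Chi-square goodness of fit test:
H₀: observed counts match expected distribution
H₁: observed counts differ from expected distribution
df = k - 1 = 2
χ² = Σ(O - E)²/E
   = (61 - 63.6)²/63.6 + (71 - 63.7)²/63.7 + (59 - 63.7)²/63.7
   = 0.106 + 0.837 + 0.347
   = 1.29
p-value = 0.5248

Since p-value > α = 0.05, we fail to reject H₀.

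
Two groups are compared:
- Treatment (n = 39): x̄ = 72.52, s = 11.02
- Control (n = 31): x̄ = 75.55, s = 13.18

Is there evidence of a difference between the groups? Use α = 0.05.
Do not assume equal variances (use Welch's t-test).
Welch's two-sample t-test:
H₀: μ₁ = μ₂
H₁: μ₁ ≠ μ₂
s₁²/n₁ = 11.02²/39 = 3.1139,  s₂²/n₂ = 13.18²/31 = 5.6036
SE = √(s₁²/n₁ + s₂²/n₂) = √(3.1139 + 5.6036) = 2.9525
df (Welch-Satterthwaite) = (s₁²/n₁ + s₂²/n₂)² / [(s₁²/n₁)²/(n₁-1) + (s₂²/n₂)²/(n₂-1)] ≈ 58.37
t = (x̄₁ - x̄₂) / SE = (72.52 - 75.55) / 2.9525 = -3.03 / 2.9525 = -1.026
p-value = 0.3090

Since p-value > α = 0.05, we fail to reject H₀.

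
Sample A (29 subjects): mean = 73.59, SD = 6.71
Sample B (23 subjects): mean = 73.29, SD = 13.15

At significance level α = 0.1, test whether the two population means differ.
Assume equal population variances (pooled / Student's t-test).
Student's two-sample t-test (equal variances):
H₀: μ₁ = μ₂
H₁: μ₁ ≠ μ₂
df = n₁ + n₂ - 2 = 50
Pooled variance s_p² = [(n₁-1)s₁² + (n₂-1)s₂²] / (n₁ + n₂ - 2) = [(28)(6.71²) + (22)(13.15²)] / 50 = 101.2994
SE = √(s_p²(1/n₁ + 1/n₂)) = √(101.2994 × (1/29 + 1/23)) = 2.8102
t = (x̄₁ - x̄₂) / SE = (73.59 - 73.29) / 2.8102 = 0.30 / 2.8102 = 0.107
p-value = 0.9154

Since p-value > α = 0.1, we fail to reject H₀.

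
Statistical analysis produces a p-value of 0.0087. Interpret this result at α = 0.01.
Since p = 0.0087 < α = 0.01, reject H₀.
There is sufficient evidence to reject the null hypothesis; the result is statistically significant at the 0.01 level.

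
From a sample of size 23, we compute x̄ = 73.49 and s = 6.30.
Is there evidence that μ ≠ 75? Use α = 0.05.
One-sample t-test:
H₀: μ = 75
H₁: μ ≠ 75
df = n - 1 = 22
t = (x̄ - μ₀) / (s/√n) = (73.49 - 75) / (6.30/√23) = -1.149
p-value = 0.2627

Since p-value > α = 0.05, we fail to reject H₀.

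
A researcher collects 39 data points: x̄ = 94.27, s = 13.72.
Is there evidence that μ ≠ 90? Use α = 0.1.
One-sample t-test:
H₀: μ = 90
H₁: μ ≠ 90
df = n - 1 = 38
t = (x̄ - μ₀) / (s/√n) = (94.27 - 90) / (13.72/√39) = 1.944
p-value = 0.0594

Since p-value < α = 0.1, we reject H₀.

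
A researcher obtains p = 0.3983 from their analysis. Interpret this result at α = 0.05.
Since p = 0.3983 > α = 0.05, fail to reject H₀.
There is insufficient evidence to reject the null hypothesis; the result is not statistically significant at the 0.05 level.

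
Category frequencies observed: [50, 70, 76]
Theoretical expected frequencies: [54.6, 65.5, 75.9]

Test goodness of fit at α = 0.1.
Chi-square goodness of fit test:
H₀: observed counts match expected distribution
H₁: observed counts differ from expected distribution
df = k - 1 = 2
χ² = Σ(O - E)²/E
   = (50 - 54.6)²/54.6 + (70 - 65.5)²/65.5 + (76 - 75.9)²/75.9
   = 0.388 + 0.309 + 0.000
   = 0.70
p-value = 0.7058

Since p-value > α = 0.1, we fail to reject H₀.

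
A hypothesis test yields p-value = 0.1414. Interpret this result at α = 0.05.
Since p = 0.1414 > α = 0.05, fail to reject H₀.
There is insufficient evidence to reject the null hypothesis; the result is not statistically significant at the 0.05 level.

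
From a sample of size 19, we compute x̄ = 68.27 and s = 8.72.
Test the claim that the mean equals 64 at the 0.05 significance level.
One-sample t-test:
H₀: μ = 64
H₁: μ ≠ 64
df = n - 1 = 18
t = (x̄ - μ₀) / (s/√n) = (68.27 - 64) / (8.72/√19) = 2.134
p-value = 0.0468

Since p-value < α = 0.05, we reject H₀.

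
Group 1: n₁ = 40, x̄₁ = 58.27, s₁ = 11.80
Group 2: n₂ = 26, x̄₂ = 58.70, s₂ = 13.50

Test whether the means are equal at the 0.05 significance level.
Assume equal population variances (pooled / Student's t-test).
Student's two-sample t-test (equal variances):
H₀: μ₁ = μ₂
H₁: μ₁ ≠ μ₂
df = n₁ + n₂ - 2 = 64
Pooled variance s_p² = [(n₁-1)s₁² + (n₂-1)s₂²] / (n₁ + n₂ - 2) = [(39)(11.80²) + (25)(13.50²)] / 64 = 156.0408
SE = √(s_p²(1/n₁ + 1/n₂)) = √(156.0408 × (1/40 + 1/26)) = 3.1468
t = (x̄₁ - x̄₂) / SE = (58.27 - 58.70) / 3.1468 = -0.43 / 3.1468 = -0.137
p-value = 0.8917

Since p-value > α = 0.05, we fail to reject H₀.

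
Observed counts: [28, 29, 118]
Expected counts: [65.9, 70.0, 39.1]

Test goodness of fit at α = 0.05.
Chi-square goodness of fit test:
H₀: observed counts match expected distribution
H₁: observed counts differ from expected distribution
df = k - 1 = 2
χ² = Σ(O - E)²/E
   = (28 - 65.9)²/65.9 + (29 - 70.0)²/70.0 + (118 - 39.1)²/39.1
   = 21.797 + 24.014 + 159.213
   = 205.02
p-value < 0.0001

Since p-value < α = 0.05, we reject H₀.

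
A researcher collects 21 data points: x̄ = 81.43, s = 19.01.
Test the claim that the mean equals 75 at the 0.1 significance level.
One-sample t-test:
H₀: μ = 75
H₁: μ ≠ 75
df = n - 1 = 20
t = (x̄ - μ₀) / (s/√n) = (81.43 - 75) / (19.01/√21) = 1.550
p-value = 0.1368

Since p-value > α = 0.1, we fail to reject H₀.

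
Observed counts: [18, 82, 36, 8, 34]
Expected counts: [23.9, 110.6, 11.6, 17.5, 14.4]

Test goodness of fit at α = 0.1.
Chi-square goodness of fit test:
H₀: observed counts match expected distribution
H₁: observed counts differ from expected distribution
df = k - 1 = 4
χ² = Σ(O - E)²/E
   = (18 - 23.9)²/23.9 + (82 - 110.6)²/110.6 + (36 - 11.6)²/11.6 + (8 - 17.5)²/17.5 + (34 - 14.4)²/14.4
   = 1.456 + 7.396 + 51.324 + 5.157 + 26.678
   = 92.01
p-value < 0.0001

Since p-value < α = 0.1, we reject H₀.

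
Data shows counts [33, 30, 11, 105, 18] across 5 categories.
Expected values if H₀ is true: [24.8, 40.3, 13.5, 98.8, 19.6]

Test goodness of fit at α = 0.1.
Chi-square goodness of fit test:
H₀: observed counts match expected distribution
H₁: observed counts differ from expected distribution
df = k - 1 = 4
χ² = Σ(O - E)²/E
   = (33 - 24.8)²/24.8 + (30 - 40.3)²/40.3 + (11 - 13.5)²/13.5 + (105 - 98.8)²/98.8 + (18 - 19.6)²/19.6
   = 2.711 + 2.633 + 0.463 + 0.389 + 0.131
   = 6.33
p-value = 0.1761

Since p-value > α = 0.1, we fail to reject H₀.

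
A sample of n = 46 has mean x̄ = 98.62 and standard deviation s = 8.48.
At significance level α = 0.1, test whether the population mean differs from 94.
One-sample t-test:
H₀: μ = 94
H₁: μ ≠ 94
df = n - 1 = 45
t = (x̄ - μ₀) / (s/√n) = (98.62 - 94) / (8.48/√46) = 3.695
p-value = 0.0006

Since p-value < α = 0.1, we reject H₀.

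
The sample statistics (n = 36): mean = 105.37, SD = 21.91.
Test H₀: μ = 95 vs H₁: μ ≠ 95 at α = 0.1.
One-sample t-test:
H₀: μ = 95
H₁: μ ≠ 95
df = n - 1 = 35
t = (x̄ - μ₀) / (s/√n) = (105.37 - 95) / (21.91/√36) = 2.840
p-value = 0.0075

Since p-value < α = 0.1, we reject H₀.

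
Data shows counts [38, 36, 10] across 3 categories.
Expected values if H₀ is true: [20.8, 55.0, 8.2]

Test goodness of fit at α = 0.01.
Chi-square goodness of fit test:
H₀: observed counts match expected distribution
H₁: observed counts differ from expected distribution
df = k - 1 = 2
χ² = Σ(O - E)²/E
   = (38 - 20.8)²/20.8 + (36 - 55.0)²/55.0 + (10 - 8.2)²/8.2
   = 14.223 + 6.564 + 0.395
   = 21.18
p-value < 0.0001

Since p-value < α = 0.01, we reject H₀.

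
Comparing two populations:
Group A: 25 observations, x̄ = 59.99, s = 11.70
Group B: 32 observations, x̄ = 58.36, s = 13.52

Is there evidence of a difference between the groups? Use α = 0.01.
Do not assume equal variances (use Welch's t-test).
Welch's two-sample t-test:
H₀: μ₁ = μ₂
H₁: μ₁ ≠ μ₂
s₁²/n₁ = 11.70²/25 = 5.4756,  s₂²/n₂ = 13.52²/32 = 5.7122
SE = √(s₁²/n₁ + s₂²/n₂) = √(5.4756 + 5.7122) = 3.3448
df (Welch-Satterthwaite) = (s₁²/n₁ + s₂²/n₂)² / [(s₁²/n₁)²/(n₁-1) + (s₂²/n₂)²/(n₂-1)] ≈ 54.38
t = (x̄₁ - x̄₂) / SE = (59.99 - 58.36) / 3.3448 = 1.63 / 3.3448 = 0.487
p-value = 0.6280

Since p-value > α = 0.01, we fail to reject H₀.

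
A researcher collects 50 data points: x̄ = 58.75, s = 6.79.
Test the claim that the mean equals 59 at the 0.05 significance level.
One-sample t-test:
H₀: μ = 59
H₁: μ ≠ 59
df = n - 1 = 49
t = (x̄ - μ₀) / (s/√n) = (58.75 - 59) / (6.79/√50) = -0.260
p-value = 0.7957

Since p-value > α = 0.05, we fail to reject H₀.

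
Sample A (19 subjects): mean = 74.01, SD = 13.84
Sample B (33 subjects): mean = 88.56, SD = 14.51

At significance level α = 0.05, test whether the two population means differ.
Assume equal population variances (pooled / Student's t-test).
Student's two-sample t-test (equal variances):
H₀: μ₁ = μ₂
H₁: μ₁ ≠ μ₂
df = n₁ + n₂ - 2 = 50
Pooled variance s_p² = [(n₁-1)s₁² + (n₂-1)s₂²] / (n₁ + n₂ - 2) = [(18)(13.84²) + (32)(14.51²)] / 50 = 203.7021
SE = √(s_p²(1/n₁ + 1/n₂)) = √(203.7021 × (1/19 + 1/33)) = 4.1102
t = (x̄₁ - x̄₂) / SE = (74.01 - 88.56) / 4.1102 = -14.55 / 4.1102 = -3.540
p-value = 0.0009

Since p-value < α = 0.05, we reject H₀.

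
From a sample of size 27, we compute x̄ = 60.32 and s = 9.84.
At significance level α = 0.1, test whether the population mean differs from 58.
One-sample t-test:
H₀: μ = 58
H₁: μ ≠ 58
df = n - 1 = 26
t = (x̄ - μ₀) / (s/√n) = (60.32 - 58) / (9.84/√27) = 1.225
p-value = 0.2315

Since p-value > α = 0.1, we fail to reject H₀.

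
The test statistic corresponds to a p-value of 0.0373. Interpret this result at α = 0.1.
Since p = 0.0373 < α = 0.1, reject H₀.
There is sufficient evidence to reject the null hypothesis; the result is statistically significant at the 0.1 level.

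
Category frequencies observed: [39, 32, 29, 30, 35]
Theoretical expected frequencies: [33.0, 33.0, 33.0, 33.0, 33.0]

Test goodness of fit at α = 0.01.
Chi-square goodness of fit test:
H₀: observed counts match expected distribution
H₁: observed counts differ from expected distribution
df = k - 1 = 4
χ² = Σ(O - E)²/E
   = (39 - 33.0)²/33.0 + (32 - 33.0)²/33.0 + (29 - 33.0)²/33.0 + (30 - 33.0)²/33.0 + (35 - 33.0)²/33.0
   = 1.091 + 0.030 + 0.485 + 0.273 + 0.121
   = 2.00
p-value = 0.7358

Since p-value > α = 0.01, we fail to reject H₀.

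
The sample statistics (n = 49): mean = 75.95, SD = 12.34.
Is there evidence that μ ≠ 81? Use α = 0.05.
One-sample t-test:
H₀: μ = 81
H₁: μ ≠ 81
df = n - 1 = 48
t = (x̄ - μ₀) / (s/√n) = (75.95 - 81) / (12.34/√49) = -2.865
p-value = 0.0062

Since p-value < α = 0.05, we reject H₀.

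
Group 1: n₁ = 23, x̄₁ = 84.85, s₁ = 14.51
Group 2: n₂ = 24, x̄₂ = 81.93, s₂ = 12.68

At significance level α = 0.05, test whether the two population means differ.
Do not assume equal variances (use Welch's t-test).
Welch's two-sample t-test:
H₀: μ₁ = μ₂
H₁: μ₁ ≠ μ₂
s₁²/n₁ = 14.51²/23 = 9.1539,  s₂²/n₂ = 12.68²/24 = 6.6993
SE = √(s₁²/n₁ + s₂²/n₂) = √(9.1539 + 6.6993) = 3.9816
df (Welch-Satterthwaite) = (s₁²/n₁ + s₂²/n₂)² / [(s₁²/n₁)²/(n₁-1) + (s₂²/n₂)²/(n₂-1)] ≈ 43.63
t = (x̄₁ - x̄₂) / SE = (84.85 - 81.93) / 3.9816 = 2.92 / 3.9816 = 0.733
p-value = 0.4673

Since p-value > α = 0.05, we fail to reject H₀.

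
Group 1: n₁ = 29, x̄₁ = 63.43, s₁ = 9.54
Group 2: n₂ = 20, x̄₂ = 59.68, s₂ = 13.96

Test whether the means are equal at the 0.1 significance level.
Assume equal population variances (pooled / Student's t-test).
Student's two-sample t-test (equal variances):
H₀: μ₁ = μ₂
H₁: μ₁ ≠ μ₂
df = n₁ + n₂ - 2 = 47
Pooled variance s_p² = [(n₁-1)s₁² + (n₂-1)s₂²] / (n₁ + n₂ - 2) = [(28)(9.54²) + (19)(13.96²)] / 47 = 133.0016
SE = √(s_p²(1/n₁ + 1/n₂)) = √(133.0016 × (1/29 + 1/20)) = 3.3521
t = (x̄₁ - x̄₂) / SE = (63.43 - 59.68) / 3.3521 = 3.75 / 3.3521 = 1.119
p-value = 0.2689

Since p-value > α = 0.1, we fail to reject H₀.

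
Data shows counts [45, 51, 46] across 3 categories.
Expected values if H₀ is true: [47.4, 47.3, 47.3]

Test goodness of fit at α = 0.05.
Chi-square goodness of fit test:
H₀: observed counts match expected distribution
H₁: observed counts differ from expected distribution
df = k - 1 = 2
χ² = Σ(O - E)²/E
   = (45 - 47.4)²/47.4 + (51 - 47.3)²/47.3 + (46 - 47.3)²/47.3
   = 0.122 + 0.289 + 0.036
   = 0.45
p-value = 0.7998

Since p-value > α = 0.05, we fail to reject H₀.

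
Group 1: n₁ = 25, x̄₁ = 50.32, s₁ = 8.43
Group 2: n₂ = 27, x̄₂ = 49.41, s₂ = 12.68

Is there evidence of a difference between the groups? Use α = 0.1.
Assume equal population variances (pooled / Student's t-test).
Student's two-sample t-test (equal variances):
H₀: μ₁ = μ₂
H₁: μ₁ ≠ μ₂
df = n₁ + n₂ - 2 = 50
Pooled variance s_p² = [(n₁-1)s₁² + (n₂-1)s₂²] / (n₁ + n₂ - 2) = [(24)(8.43²) + (26)(12.68²)] / 50 = 117.7180
SE = √(s_p²(1/n₁ + 1/n₂)) = √(117.7180 × (1/25 + 1/27)) = 3.0114
t = (x̄₁ - x̄₂) / SE = (50.32 - 49.41) / 3.0114 = 0.91 / 3.0114 = 0.302
p-value = 0.7638

Since p-value > α = 0.1, we fail to reject H₀.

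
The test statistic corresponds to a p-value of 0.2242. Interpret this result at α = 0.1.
Since p = 0.2242 > α = 0.1, fail to reject H₀.
There is insufficient evidence to reject the null hypothesis; the result is not statistically significant at the 0.1 level.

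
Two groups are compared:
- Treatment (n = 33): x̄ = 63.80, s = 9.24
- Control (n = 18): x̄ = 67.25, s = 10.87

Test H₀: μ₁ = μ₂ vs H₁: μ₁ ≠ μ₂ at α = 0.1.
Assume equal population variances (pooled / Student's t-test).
Student's two-sample t-test (equal variances):
H₀: μ₁ = μ₂
H₁: μ₁ ≠ μ₂
df = n₁ + n₂ - 2 = 49
Pooled variance s_p² = [(n₁-1)s₁² + (n₂-1)s₂²] / (n₁ + n₂ - 2) = [(32)(9.24²) + (17)(10.87²)] / 49 = 96.7500
SE = √(s_p²(1/n₁ + 1/n₂)) = √(96.7500 × (1/33 + 1/18)) = 2.8822
t = (x̄₁ - x̄₂) / SE = (63.80 - 67.25) / 2.8822 = -3.45 / 2.8822 = -1.197
p-value = 0.2371

Since p-value > α = 0.1, we fail to reject H₀.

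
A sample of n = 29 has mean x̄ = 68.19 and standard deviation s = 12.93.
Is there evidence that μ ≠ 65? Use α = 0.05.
One-sample t-test:
H₀: μ = 65
H₁: μ ≠ 65
df = n - 1 = 28
t = (x̄ - μ₀) / (s/√n) = (68.19 - 65) / (12.93/√29) = 1.329
p-value = 0.1947

Since p-value > α = 0.05, we fail to reject H₀.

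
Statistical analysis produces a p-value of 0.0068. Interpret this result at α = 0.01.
Since p = 0.0068 < α = 0.01, reject H₀.
There is sufficient evidence to reject the null hypothesis; the result is statistically significant at the 0.01 level.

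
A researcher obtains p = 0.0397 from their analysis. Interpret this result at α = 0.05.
Since p = 0.0397 < α = 0.05, reject H₀.
There is sufficient evidence to reject the null hypothesis; the result is statistically significant at the 0.05 level.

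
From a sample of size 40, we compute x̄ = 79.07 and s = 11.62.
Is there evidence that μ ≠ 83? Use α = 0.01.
One-sample t-test:
H₀: μ = 83
H₁: μ ≠ 83
df = n - 1 = 39
t = (x̄ - μ₀) / (s/√n) = (79.07 - 83) / (11.62/√40) = -2.139
p-value = 0.0388

Since p-value > α = 0.01, we fail to reject H₀.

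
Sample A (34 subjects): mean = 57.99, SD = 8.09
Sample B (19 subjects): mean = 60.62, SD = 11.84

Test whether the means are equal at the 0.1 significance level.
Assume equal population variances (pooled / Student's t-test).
Student's two-sample t-test (equal variances):
H₀: μ₁ = μ₂
H₁: μ₁ ≠ μ₂
df = n₁ + n₂ - 2 = 51
Pooled variance s_p² = [(n₁-1)s₁² + (n₂-1)s₂²] / (n₁ + n₂ - 2) = [(33)(8.09²) + (18)(11.84²)] / 51 = 91.8260
SE = √(s_p²(1/n₁ + 1/n₂)) = √(91.8260 × (1/34 + 1/19)) = 2.7448
t = (x̄₁ - x̄₂) / SE = (57.99 - 60.62) / 2.7448 = -2.63 / 2.7448 = -0.958
p-value = 0.3425

Since p-value > α = 0.1, we fail to reject H₀.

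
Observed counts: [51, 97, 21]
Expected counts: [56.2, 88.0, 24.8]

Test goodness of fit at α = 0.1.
Chi-square goodness of fit test:
H₀: observed counts match expected distribution
H₁: observed counts differ from expected distribution
df = k - 1 = 2
χ² = Σ(O - E)²/E
   = (51 - 56.2)²/56.2 + (97 - 88.0)²/88.0 + (21 - 24.8)²/24.8
   = 0.481 + 0.920 + 0.582
   = 1.98
p-value = 0.3709

Since p-value > α = 0.1, we fail to reject H₀.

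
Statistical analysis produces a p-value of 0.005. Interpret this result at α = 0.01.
Since p = 0.005 < α = 0.01, reject H₀.
There is sufficient evidence to reject the null hypothesis; the result is statistically significant at the 0.01 level.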